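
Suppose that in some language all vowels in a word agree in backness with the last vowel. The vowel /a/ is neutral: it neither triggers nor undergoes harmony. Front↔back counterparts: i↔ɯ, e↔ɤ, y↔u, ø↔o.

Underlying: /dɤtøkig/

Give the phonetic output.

[detøkig]

/ɤ/ harmonizes with /i/ ([-back]) → [e]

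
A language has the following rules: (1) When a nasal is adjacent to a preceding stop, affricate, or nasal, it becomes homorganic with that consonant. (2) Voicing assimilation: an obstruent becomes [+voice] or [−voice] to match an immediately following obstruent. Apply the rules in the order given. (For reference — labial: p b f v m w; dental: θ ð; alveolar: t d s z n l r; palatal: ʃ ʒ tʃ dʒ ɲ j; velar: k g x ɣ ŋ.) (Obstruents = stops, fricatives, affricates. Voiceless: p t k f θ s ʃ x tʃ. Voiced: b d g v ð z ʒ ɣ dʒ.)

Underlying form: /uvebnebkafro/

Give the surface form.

[uvebmepkafro]

Rule 1: /n/ after /b/ (labial) → [m]
After rule 1: uvebmebkafro
Rule 2: /b/ before /k/ (voiceless) → [p]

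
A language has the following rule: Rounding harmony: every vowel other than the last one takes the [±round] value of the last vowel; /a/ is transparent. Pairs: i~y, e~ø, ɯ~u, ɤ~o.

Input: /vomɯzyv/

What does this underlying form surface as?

/ɯ/ harmonizes with /y/ ([+round]) → [u]

[vomuzyv]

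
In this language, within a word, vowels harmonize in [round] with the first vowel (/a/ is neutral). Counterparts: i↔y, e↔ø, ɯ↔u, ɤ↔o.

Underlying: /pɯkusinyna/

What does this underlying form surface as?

[pɯkɯsinina]

/u/ harmonizes with /ɯ/ ([-round]) → [ɯ]
/y/ harmonizes with /ɯ/ ([-round]) → [i]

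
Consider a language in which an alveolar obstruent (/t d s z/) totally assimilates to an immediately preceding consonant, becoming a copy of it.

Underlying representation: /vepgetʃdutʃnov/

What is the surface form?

/d/ after /tʃ/ → [tʃ] (total assimilation)

[vepgetʃtʃutʃnov]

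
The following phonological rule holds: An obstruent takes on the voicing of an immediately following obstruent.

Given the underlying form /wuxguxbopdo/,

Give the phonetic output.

/x/ before /g/ (voiced) → [ɣ]
/x/ before /b/ (voiced) → [ɣ]
/p/ before /d/ (voiced) → [b]

[wuɣguɣbobdo]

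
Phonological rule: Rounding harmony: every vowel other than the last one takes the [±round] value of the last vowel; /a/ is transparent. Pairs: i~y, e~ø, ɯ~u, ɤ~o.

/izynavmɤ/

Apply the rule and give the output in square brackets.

/y/ harmonizes with /ɤ/ ([-round]) → [i]

[izinavmɤ]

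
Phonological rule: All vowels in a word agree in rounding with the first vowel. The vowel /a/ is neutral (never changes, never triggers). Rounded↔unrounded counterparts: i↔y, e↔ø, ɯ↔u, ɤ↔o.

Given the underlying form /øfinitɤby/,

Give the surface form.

[øfynytoby]

/i/ harmonizes with /ø/ ([+round]) → [y]
/i/ harmonizes with /ø/ ([+round]) → [y]
/ɤ/ harmonizes with /ø/ ([+round]) → [o]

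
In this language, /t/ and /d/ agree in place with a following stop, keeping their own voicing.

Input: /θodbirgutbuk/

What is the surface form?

[θobbirgupbuk]

/d/ before /b/ (labial) → [b]
/t/ before /b/ (labial) → [p]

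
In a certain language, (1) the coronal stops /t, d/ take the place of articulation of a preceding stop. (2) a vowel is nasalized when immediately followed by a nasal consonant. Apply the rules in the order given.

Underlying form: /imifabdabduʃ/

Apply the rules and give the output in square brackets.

[ĩmifabbabbuʃ]

Rule 1: /d/ after /b/ (labial) → [b]
Rule 1: /d/ after /b/ (labial) → [b]
After rule 1: imifabbabbuʃ
Rule 2: /i/ before nasal /m/ → [ĩ]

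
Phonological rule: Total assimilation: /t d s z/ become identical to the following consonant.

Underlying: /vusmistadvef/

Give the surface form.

[vummittavvef]

/s/ before /m/ → [m] (total assimilation)
/s/ before /t/ → [t] (total assimilation)
/d/ before /v/ → [v] (total assimilation)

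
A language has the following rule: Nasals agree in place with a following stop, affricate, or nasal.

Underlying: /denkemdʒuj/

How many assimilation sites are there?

/n/ before /k/ (velar) → [ŋ]
/m/ before /dʒ/ (palatal) → [ɲ]
2 segments change.

2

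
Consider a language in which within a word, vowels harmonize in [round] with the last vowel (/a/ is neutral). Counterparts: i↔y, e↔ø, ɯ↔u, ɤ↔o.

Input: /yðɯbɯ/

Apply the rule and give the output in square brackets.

[iðɯbɯ]

/y/ harmonizes with /ɯ/ ([-round]) → [i]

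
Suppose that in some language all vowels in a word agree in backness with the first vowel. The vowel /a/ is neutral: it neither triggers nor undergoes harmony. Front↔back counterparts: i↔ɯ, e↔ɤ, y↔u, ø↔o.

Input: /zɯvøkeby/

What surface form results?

/ø/ harmonizes with /ɯ/ ([+back]) → [o]
/e/ harmonizes with /ɯ/ ([+back]) → [ɤ]
/y/ harmonizes with /ɯ/ ([+back]) → [u]

[zɯvokɤbu]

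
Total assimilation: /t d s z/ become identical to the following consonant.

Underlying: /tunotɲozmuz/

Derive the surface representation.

/t/ before /ɲ/ → [ɲ] (total assimilation)
/z/ before /m/ → [m] (total assimilation)

[tunoɲɲommuz]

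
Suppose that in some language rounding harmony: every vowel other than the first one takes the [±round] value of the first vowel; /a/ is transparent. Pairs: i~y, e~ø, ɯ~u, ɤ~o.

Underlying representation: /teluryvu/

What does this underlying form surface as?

[telɯrivɯ]

/u/ harmonizes with /e/ ([-round]) → [ɯ]
/y/ harmonizes with /e/ ([-round]) → [i]
/u/ harmonizes with /e/ ([-round]) → [ɯ]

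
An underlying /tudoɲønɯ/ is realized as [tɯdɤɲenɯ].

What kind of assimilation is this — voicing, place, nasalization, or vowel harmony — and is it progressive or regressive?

/u/→[ɯ] /o/→[ɤ] /ø/→[e].
Vowels agree with the last vowel, so the harmony is regressive.

vowel harmony, regressive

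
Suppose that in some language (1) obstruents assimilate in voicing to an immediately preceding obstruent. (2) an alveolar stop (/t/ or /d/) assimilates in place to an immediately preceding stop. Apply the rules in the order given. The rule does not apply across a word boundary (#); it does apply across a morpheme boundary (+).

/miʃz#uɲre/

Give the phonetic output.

[miʃs#uɲre]

Rule 1: /z/ after /ʃ/ (voiceless) → [s]
After rule 1: miʃs#uɲre
Rule 2: no segment meets the rule's conditions; no change.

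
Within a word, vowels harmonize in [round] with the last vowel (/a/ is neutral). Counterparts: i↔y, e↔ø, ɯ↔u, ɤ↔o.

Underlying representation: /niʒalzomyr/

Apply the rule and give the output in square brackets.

[nyʒalzomyr]

/i/ harmonizes with /y/ ([+round]) → [y]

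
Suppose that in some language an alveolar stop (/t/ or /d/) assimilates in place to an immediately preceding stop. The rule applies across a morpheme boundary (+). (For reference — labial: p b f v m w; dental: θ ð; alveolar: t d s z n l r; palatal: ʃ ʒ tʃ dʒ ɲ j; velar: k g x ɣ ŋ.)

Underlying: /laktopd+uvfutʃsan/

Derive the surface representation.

/t/ after /k/ (velar) → [k]
/d/ after /p/ (labial) → [b]

[lakkopb+uvfutʃsan]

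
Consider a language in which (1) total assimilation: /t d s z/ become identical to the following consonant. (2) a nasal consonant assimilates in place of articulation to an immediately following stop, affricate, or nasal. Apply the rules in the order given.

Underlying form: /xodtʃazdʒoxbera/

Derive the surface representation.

[xotʃtʃadʒdʒoxbera]

Rule 1: /d/ before /tʃ/ → [tʃ] (total assimilation)
Rule 1: /z/ before /dʒ/ → [dʒ] (total assimilation)
After rule 1: xotʃtʃadʒdʒoxbera
Rule 2: no segment meets the rule's conditions; no change.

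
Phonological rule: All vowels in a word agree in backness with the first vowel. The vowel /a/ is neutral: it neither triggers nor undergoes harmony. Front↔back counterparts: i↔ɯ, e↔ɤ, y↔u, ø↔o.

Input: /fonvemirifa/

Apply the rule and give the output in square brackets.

/e/ harmonizes with /o/ ([+back]) → [ɤ]
/i/ harmonizes with /o/ ([+back]) → [ɯ]
/i/ harmonizes with /o/ ([+back]) → [ɯ]

[fonvɤmɯrɯfa]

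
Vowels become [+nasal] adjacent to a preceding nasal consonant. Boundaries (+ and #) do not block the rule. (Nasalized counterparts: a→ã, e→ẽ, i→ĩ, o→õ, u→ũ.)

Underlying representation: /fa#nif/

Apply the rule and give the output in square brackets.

[fa#nĩf]

/i/ after nasal /n/ → [ĩ]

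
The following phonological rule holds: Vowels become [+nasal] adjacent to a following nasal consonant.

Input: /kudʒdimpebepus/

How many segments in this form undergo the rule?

1

/i/ before nasal /m/ → [ĩ]
1 segment changes.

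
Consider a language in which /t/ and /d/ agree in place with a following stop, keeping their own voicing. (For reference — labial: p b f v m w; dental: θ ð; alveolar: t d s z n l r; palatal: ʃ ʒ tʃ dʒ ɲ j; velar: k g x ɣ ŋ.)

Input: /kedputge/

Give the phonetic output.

/d/ before /p/ (labial) → [b]
/t/ before /g/ (velar) → [k]

[kebpukge]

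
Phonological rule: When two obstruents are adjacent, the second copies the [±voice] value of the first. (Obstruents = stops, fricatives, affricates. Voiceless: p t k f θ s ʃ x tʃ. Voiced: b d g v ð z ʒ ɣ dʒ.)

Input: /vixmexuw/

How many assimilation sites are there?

0

No segment meets the rule's conditions.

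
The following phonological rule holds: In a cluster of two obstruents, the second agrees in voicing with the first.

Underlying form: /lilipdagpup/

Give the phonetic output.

[liliptagbup]

/d/ after /p/ (voiceless) → [t]
/p/ after /g/ (voiced) → [b]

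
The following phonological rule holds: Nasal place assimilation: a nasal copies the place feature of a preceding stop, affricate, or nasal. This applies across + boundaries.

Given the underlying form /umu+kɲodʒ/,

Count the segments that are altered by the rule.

/ɲ/ after /k/ (velar) → [ŋ]
1 segment changes.

1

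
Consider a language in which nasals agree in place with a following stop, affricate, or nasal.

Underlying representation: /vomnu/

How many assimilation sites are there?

1

/m/ before /n/ (alveolar) → [n]
1 segment changes.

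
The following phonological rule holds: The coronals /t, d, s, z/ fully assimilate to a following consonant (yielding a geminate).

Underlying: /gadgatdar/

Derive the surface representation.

/d/ before /g/ → [g] (total assimilation)
/t/ before /d/ → [d] (total assimilation)

[gaggaddar]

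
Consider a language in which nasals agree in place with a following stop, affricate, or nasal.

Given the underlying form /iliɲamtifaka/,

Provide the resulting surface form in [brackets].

[iliɲantifaka]

/m/ before /t/ (alveolar) → [n]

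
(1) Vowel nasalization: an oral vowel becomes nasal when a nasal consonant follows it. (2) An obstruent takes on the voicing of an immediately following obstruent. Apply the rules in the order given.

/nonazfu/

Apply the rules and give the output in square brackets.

[nõnasfu]

Rule 1: /o/ before nasal /n/ → [õ]
After rule 1: nõnazfu
Rule 2: /z/ before /f/ (voiceless) → [s]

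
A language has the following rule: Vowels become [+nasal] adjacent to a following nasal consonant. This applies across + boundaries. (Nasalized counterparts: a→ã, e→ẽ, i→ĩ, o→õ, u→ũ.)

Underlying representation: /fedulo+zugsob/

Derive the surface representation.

[fedulo+zugsob]

no segment meets the rule's conditions; no change.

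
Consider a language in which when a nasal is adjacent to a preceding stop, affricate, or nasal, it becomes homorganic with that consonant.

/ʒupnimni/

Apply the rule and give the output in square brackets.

/n/ after /p/ (labial) → [m]
/n/ after /m/ (labial) → [m]

[ʒupmimmi]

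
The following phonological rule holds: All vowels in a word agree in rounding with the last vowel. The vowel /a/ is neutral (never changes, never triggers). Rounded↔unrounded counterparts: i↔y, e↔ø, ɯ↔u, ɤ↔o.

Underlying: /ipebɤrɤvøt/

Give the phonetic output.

/i/ harmonizes with /ø/ ([+round]) → [y]
/e/ harmonizes with /ø/ ([+round]) → [ø]
/ɤ/ harmonizes with /ø/ ([+round]) → [o]
/ɤ/ harmonizes with /ø/ ([+round]) → [o]

[ypøborovøt]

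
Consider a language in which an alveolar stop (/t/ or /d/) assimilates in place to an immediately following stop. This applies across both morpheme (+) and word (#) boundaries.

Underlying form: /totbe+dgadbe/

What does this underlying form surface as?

[topbe+ggabbe]

/t/ before /b/ (labial) → [p]
/d/ before /g/ (velar) → [g]
/d/ before /b/ (labial) → [b]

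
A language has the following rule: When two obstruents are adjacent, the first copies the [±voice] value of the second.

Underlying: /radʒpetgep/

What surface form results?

/dʒ/ before /p/ (voiceless) → [tʃ]
/t/ before /g/ (voiced) → [d]

[ratʃpedgep]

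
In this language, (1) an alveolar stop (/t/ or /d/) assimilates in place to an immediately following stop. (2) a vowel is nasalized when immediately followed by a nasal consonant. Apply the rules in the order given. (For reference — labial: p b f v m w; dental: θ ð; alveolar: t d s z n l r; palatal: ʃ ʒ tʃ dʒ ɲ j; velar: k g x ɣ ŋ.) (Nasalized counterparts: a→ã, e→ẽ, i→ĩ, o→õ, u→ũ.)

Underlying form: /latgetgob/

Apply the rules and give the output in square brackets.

[lakgekgob]

Rule 1: /t/ before /g/ (velar) → [k]
Rule 1: /t/ before /g/ (velar) → [k]
After rule 1: lakgekgob
Rule 2: no segment meets the rule's conditions; no change.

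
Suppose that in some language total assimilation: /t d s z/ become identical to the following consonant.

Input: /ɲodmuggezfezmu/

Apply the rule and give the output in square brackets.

[ɲommuggeffemmu]

/d/ before /m/ → [m] (total assimilation)
/z/ before /f/ → [f] (total assimilation)
/z/ before /m/ → [m] (total assimilation)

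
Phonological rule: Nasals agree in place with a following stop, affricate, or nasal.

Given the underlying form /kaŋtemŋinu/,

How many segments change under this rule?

2

/ŋ/ before /t/ (alveolar) → [n]
/m/ before /ŋ/ (velar) → [ŋ]
2 segments change.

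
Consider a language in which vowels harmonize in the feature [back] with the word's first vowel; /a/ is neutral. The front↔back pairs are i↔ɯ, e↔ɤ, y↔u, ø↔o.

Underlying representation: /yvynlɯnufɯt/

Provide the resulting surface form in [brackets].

/ɯ/ harmonizes with /y/ ([-back]) → [i]
/u/ harmonizes with /y/ ([-back]) → [y]
/ɯ/ harmonizes with /y/ ([-back]) → [i]

[yvynlinyfit]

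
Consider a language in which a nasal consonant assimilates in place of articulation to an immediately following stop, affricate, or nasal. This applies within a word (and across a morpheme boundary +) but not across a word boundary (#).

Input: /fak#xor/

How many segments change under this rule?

No segment meets the rule's conditions.

0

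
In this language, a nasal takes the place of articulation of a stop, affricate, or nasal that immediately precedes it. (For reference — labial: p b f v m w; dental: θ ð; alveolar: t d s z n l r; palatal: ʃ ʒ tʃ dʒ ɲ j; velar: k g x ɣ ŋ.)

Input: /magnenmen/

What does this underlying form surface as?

/n/ after /g/ (velar) → [ŋ]
/m/ after /n/ (alveolar) → [n]

[magŋennen]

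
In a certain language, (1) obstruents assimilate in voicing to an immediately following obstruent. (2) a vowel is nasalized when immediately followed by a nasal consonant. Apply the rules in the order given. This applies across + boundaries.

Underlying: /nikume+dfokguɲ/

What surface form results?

Rule 1: /d/ before /f/ (voiceless) → [t]
Rule 1: /k/ before /g/ (voiced) → [g]
After rule 1: nikume+tfogguɲ
Rule 2: /u/ before nasal /m/ → [ũ]
Rule 2: /u/ before nasal /ɲ/ → [ũ]

[nikũme+tfoggũɲ]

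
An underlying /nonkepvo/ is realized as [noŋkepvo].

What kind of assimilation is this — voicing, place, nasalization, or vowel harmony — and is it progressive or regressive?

/n/→[ŋ].
Each target copies a feature from the following segment, so the direction is regressive.

place assimilation, regressive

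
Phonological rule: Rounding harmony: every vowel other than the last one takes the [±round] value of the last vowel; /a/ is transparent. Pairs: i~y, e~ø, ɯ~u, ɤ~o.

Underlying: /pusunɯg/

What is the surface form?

[pɯsɯnɯg]

/u/ harmonizes with /ɯ/ ([-round]) → [ɯ]
/u/ harmonizes with /ɯ/ ([-round]) → [ɯ]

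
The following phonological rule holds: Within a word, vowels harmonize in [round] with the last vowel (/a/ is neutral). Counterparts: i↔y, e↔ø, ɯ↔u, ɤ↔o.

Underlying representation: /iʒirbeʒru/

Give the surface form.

/i/ harmonizes with /u/ ([+round]) → [y]
/i/ harmonizes with /u/ ([+round]) → [y]
/e/ harmonizes with /u/ ([+round]) → [ø]

[yʒyrbøʒru]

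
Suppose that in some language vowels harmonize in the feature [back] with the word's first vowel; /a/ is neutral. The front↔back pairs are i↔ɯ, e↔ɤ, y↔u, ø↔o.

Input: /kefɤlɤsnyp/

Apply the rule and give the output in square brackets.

/ɤ/ harmonizes with /e/ ([-back]) → [e]
/ɤ/ harmonizes with /e/ ([-back]) → [e]

[kefelesnyp]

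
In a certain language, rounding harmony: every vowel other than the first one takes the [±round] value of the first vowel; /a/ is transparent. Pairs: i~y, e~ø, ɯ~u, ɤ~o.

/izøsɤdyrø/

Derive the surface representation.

/ø/ harmonizes with /i/ ([-round]) → [e]
/y/ harmonizes with /i/ ([-round]) → [i]
/ø/ harmonizes with /i/ ([-round]) → [e]

[izesɤdire]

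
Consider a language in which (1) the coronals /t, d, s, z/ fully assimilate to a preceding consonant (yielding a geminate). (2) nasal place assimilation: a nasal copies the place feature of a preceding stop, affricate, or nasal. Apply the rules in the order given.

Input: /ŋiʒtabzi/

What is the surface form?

Rule 1: /t/ after /ʒ/ → [ʒ] (total assimilation)
Rule 1: /z/ after /b/ → [b] (total assimilation)
After rule 1: ŋiʒʒabbi
Rule 2: no segment meets the rule's conditions; no change.

[ŋiʒʒabbi]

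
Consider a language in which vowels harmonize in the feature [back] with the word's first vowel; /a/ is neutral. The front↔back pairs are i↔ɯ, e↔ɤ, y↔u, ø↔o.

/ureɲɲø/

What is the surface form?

/e/ harmonizes with /u/ ([+back]) → [ɤ]
/ø/ harmonizes with /u/ ([+back]) → [o]

[urɤɲɲo]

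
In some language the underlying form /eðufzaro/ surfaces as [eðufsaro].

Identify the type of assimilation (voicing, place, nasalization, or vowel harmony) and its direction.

voicing assimilation, progressive

/z/→[s].
Each target copies a feature from the preceding segment, so the direction is progressive.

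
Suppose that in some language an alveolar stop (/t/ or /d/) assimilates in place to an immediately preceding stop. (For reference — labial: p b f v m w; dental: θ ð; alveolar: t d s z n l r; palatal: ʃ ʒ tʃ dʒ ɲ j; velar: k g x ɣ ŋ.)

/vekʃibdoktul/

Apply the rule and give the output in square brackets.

[vekʃibbokkul]

/d/ after /b/ (labial) → [b]
/t/ after /k/ (velar) → [k]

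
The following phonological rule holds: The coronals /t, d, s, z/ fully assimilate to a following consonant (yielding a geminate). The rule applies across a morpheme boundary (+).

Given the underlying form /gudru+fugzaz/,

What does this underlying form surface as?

[gurru+fugzaz]

/d/ before /r/ → [r] (total assimilation)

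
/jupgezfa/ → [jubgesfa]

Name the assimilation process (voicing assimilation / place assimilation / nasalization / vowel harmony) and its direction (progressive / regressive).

voicing assimilation, regressive

/p/→[b] /z/→[s].
Each target copies a feature from the following segment, so the direction is regressive.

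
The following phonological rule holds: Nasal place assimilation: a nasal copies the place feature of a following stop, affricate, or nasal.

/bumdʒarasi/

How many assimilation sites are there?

1

/m/ before /dʒ/ (palatal) → [ɲ]
1 segment changes.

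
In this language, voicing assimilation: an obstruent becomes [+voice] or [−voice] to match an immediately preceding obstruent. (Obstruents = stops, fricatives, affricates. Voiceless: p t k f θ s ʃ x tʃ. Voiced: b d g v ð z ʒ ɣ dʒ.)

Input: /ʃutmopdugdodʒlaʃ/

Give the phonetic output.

[ʃutmoptugdodʒlaʃ]

/d/ after /p/ (voiceless) → [t]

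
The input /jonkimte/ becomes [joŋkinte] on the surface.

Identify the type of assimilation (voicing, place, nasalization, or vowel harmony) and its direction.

place assimilation, regressive

/n/→[ŋ] /m/→[n].
Each target copies a feature from the following segment, so the direction is regressive.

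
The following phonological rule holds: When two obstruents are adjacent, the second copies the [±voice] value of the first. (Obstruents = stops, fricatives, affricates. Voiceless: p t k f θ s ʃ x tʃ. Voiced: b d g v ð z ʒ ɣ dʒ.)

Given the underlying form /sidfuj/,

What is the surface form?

/f/ after /d/ (voiced) → [v]

[sidvuj]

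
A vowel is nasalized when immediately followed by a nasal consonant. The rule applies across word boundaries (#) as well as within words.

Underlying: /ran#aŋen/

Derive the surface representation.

[rãn#ãŋẽn]

/a/ before nasal /n/ → [ã]
/a/ before nasal /ŋ/ → [ã]
/e/ before nasal /n/ → [ẽ]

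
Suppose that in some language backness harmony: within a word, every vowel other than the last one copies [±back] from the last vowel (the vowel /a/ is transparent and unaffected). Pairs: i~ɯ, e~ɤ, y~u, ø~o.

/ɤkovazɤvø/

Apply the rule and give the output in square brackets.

/ɤ/ harmonizes with /ø/ ([-back]) → [e]
/o/ harmonizes with /ø/ ([-back]) → [ø]
/ɤ/ harmonizes with /ø/ ([-back]) → [e]

[ekøvazevø]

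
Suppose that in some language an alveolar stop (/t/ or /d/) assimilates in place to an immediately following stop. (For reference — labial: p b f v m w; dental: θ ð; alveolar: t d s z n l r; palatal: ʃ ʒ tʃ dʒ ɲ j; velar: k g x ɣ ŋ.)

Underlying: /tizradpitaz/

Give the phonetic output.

[tizrabpitaz]

/d/ before /p/ (labial) → [b]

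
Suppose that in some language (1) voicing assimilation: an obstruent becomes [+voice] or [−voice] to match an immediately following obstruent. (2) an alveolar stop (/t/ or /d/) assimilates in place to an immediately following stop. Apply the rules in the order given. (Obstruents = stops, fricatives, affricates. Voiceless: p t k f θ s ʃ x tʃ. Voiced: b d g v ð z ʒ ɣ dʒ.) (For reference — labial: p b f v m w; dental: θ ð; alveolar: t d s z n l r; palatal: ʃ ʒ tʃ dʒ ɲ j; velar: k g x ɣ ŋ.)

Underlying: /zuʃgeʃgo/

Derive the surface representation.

Rule 1: /ʃ/ before /g/ (voiced) → [ʒ]
Rule 1: /ʃ/ before /g/ (voiced) → [ʒ]
After rule 1: zuʒgeʒgo
Rule 2: no segment meets the rule's conditions; no change.

[zuʒgeʒgo]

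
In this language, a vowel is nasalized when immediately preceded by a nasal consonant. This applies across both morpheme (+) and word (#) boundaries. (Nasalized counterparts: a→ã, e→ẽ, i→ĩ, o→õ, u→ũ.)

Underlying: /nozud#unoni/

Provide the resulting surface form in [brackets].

/o/ after nasal /n/ → [õ]
/o/ after nasal /n/ → [õ]
/i/ after nasal /n/ → [ĩ]

[nõzud#unõnĩ]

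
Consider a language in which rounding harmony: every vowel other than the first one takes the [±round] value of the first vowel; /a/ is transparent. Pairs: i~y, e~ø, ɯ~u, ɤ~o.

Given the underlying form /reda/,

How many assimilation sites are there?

0

No segment meets the rule's conditions.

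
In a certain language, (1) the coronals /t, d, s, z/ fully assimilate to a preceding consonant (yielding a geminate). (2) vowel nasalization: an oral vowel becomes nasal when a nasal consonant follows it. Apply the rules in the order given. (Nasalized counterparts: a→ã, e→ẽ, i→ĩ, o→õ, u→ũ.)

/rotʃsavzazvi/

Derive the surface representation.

[rotʃtʃavvazvi]

Rule 1: /s/ after /tʃ/ → [tʃ] (total assimilation)
Rule 1: /z/ after /v/ → [v] (total assimilation)
After rule 1: rotʃtʃavvazvi
Rule 2: no segment meets the rule's conditions; no change.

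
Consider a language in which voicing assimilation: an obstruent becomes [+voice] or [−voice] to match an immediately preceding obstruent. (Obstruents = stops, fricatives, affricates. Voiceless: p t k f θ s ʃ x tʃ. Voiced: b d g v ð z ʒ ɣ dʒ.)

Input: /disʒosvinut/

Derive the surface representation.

[disʃosfinut]

/ʒ/ after /s/ (voiceless) → [ʃ]
/v/ after /s/ (voiceless) → [f]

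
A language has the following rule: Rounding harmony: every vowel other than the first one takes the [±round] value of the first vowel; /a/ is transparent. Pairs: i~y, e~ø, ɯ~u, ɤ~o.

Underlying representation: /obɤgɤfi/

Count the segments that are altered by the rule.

3

/ɤ/ harmonizes with /o/ ([+round]) → [o]
/ɤ/ harmonizes with /o/ ([+round]) → [o]
/i/ harmonizes with /o/ ([+round]) → [y]
3 segments change.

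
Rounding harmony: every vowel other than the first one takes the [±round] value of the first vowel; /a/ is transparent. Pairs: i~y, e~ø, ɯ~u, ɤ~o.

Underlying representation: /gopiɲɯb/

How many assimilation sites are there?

/i/ harmonizes with /o/ ([+round]) → [y]
/ɯ/ harmonizes with /o/ ([+round]) → [u]
2 segments change.

2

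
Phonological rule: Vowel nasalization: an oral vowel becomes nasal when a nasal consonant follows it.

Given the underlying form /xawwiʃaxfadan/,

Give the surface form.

/a/ before nasal /n/ → [ã]

[xawwiʃaxfadãn]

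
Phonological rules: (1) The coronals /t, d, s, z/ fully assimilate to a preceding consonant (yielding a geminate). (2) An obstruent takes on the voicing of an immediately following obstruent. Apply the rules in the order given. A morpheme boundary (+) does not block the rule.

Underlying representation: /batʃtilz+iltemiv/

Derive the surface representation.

Rule 1: /t/ after /tʃ/ → [tʃ] (total assimilation)
Rule 1: /z/ after /l/ → [l] (total assimilation)
Rule 1: /t/ after /l/ → [l] (total assimilation)
After rule 1: batʃtʃill+illemiv
Rule 2: no segment meets the rule's conditions; no change.

[batʃtʃill+illemiv]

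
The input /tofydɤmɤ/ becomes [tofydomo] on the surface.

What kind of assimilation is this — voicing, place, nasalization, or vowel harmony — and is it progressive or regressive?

vowel harmony, progressive

/ɤ/→[o] /ɤ/→[o].
Vowels agree with the first vowel, so the harmony is progressive.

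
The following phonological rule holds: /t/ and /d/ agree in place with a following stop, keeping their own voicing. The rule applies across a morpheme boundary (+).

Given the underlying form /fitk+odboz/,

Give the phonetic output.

[fikk+obboz]

/t/ before /k/ (velar) → [k]
/d/ before /b/ (labial) → [b]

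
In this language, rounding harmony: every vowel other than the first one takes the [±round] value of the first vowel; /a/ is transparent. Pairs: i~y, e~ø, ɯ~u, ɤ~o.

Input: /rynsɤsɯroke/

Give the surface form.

[rynsosurokø]

/ɤ/ harmonizes with /y/ ([+round]) → [o]
/ɯ/ harmonizes with /y/ ([+round]) → [u]
/e/ harmonizes with /y/ ([+round]) → [ø]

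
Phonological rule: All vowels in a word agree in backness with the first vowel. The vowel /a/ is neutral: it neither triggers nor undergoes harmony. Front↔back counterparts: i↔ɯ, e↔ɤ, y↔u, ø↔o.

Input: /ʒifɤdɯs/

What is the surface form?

/ɤ/ harmonizes with /i/ ([-back]) → [e]
/ɯ/ harmonizes with /i/ ([-back]) → [i]

[ʒifedis]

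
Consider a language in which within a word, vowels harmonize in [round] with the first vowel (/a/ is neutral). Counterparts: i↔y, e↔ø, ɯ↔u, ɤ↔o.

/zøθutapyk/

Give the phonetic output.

no segment meets the rule's conditions; no change.

[zøθutapyk]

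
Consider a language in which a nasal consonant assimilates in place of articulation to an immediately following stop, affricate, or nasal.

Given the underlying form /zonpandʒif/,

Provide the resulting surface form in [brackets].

/n/ before /p/ (labial) → [m]
/n/ before /dʒ/ (palatal) → [ɲ]

[zompaɲdʒif]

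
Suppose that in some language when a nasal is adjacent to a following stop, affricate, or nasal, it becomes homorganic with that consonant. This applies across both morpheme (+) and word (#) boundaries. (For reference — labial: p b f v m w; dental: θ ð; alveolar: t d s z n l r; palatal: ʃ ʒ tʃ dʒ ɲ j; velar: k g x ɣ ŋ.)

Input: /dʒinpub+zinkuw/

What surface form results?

/n/ before /p/ (labial) → [m]
/n/ before /k/ (velar) → [ŋ]

[dʒimpub+ziŋkuw]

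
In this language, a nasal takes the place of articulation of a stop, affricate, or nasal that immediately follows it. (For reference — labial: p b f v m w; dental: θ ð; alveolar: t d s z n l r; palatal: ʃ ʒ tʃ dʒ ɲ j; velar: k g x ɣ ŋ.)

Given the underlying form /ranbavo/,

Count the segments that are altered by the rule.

/n/ before /b/ (labial) → [m]
1 segment changes.

1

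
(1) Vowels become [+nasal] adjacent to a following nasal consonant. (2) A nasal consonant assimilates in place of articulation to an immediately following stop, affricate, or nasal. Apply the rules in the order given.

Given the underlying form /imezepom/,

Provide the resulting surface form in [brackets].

[ĩmezepõm]

Rule 1: /i/ before nasal /m/ → [ĩ]
Rule 1: /o/ before nasal /m/ → [õ]
After rule 1: ĩmezepõm
Rule 2: no segment meets the rule's conditions; no change.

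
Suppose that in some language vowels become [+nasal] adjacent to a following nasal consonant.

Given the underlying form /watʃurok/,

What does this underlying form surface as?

[watʃurok]

no segment meets the rule's conditions; no change.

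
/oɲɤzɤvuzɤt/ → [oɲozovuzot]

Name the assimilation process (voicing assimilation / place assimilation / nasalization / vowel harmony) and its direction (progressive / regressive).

/ɤ/→[o] /ɤ/→[o] /ɤ/→[o].
Vowels agree with the first vowel, so the harmony is progressive.

vowel harmony, progressive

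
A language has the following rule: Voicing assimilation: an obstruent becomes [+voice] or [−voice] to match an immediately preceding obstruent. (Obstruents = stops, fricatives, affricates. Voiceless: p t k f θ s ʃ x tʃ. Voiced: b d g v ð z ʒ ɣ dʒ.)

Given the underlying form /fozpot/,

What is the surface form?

[fozbot]

/p/ after /z/ (voiced) → [b]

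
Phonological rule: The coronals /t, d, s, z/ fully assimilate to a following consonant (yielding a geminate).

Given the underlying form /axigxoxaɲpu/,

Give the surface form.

no segment meets the rule's conditions; no change.

[axigxoxaɲpu]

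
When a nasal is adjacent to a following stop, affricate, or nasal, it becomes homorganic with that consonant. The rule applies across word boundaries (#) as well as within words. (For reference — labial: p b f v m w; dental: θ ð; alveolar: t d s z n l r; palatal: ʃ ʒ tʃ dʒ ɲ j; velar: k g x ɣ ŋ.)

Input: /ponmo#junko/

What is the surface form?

[pommo#juŋko]

/n/ before /m/ (labial) → [m]
/n/ before /k/ (velar) → [ŋ]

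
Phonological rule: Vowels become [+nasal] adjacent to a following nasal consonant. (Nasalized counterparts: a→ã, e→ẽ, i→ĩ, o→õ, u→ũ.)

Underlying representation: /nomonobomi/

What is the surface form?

/o/ before nasal /m/ → [õ]
/o/ before nasal /n/ → [õ]
/o/ before nasal /m/ → [õ]

[nõmõnobõmi]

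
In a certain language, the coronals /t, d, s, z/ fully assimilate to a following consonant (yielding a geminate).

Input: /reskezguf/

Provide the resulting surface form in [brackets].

[rekkegguf]

/s/ before /k/ → [k] (total assimilation)
/z/ before /g/ → [g] (total assimilation)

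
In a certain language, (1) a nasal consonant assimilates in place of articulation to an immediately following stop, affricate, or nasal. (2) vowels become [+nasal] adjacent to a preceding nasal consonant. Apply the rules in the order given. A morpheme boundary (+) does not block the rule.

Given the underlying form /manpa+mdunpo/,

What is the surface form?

[mãmpa+ndumpo]

Rule 1: /n/ before /p/ (labial) → [m]
Rule 1: /m/ before /d/ (alveolar) → [n]
Rule 1: /n/ before /p/ (labial) → [m]
After rule 1: mampa+ndumpo
Rule 2: /a/ after nasal /m/ → [ã]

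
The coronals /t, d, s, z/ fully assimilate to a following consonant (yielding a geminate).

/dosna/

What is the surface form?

/s/ before /n/ → [n] (total assimilation)

[donna]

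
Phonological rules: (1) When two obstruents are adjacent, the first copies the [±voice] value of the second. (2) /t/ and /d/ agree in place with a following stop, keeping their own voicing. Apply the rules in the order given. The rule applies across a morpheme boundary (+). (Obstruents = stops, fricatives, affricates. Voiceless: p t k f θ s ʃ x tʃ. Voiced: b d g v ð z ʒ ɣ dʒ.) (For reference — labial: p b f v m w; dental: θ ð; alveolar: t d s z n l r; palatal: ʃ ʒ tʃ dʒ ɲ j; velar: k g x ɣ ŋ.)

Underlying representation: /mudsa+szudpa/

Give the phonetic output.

[mutsa+zzuppa]

Rule 1: /d/ before /s/ (voiceless) → [t]
Rule 1: /s/ before /z/ (voiced) → [z]
Rule 1: /d/ before /p/ (voiceless) → [t]
After rule 1: mutsa+zzutpa
Rule 2: /t/ before /p/ (labial) → [p]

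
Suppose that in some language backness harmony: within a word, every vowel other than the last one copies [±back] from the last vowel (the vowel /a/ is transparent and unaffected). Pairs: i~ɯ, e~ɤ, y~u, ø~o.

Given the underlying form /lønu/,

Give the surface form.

[lonu]

/ø/ harmonizes with /u/ ([+back]) → [o]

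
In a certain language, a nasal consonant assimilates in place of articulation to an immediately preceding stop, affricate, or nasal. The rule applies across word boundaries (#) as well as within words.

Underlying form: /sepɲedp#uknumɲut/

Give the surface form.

[sepmedp#ukŋummut]

/ɲ/ after /p/ (labial) → [m]
/n/ after /k/ (velar) → [ŋ]
/ɲ/ after /m/ (labial) → [m]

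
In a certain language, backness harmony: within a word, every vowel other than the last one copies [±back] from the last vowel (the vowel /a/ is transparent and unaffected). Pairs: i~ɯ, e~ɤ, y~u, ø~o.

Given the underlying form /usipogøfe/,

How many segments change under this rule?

2

/u/ harmonizes with /e/ ([-back]) → [y]
/o/ harmonizes with /e/ ([-back]) → [ø]
2 segments change.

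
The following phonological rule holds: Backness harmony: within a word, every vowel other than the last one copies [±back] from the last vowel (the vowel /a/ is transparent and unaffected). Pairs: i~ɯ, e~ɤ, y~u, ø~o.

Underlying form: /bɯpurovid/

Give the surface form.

[bipyrøvid]

/ɯ/ harmonizes with /i/ ([-back]) → [i]
/u/ harmonizes with /i/ ([-back]) → [y]
/o/ harmonizes with /i/ ([-back]) → [ø]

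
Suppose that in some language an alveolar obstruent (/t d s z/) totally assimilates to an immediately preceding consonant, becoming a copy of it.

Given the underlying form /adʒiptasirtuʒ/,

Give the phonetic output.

[adʒippasirruʒ]

/t/ after /p/ → [p] (total assimilation)
/t/ after /r/ → [r] (total assimilation)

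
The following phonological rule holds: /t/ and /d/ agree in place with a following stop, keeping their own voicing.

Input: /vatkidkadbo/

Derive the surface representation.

/t/ before /k/ (velar) → [k]
/d/ before /k/ (velar) → [g]
/d/ before /b/ (labial) → [b]

[vakkigkabbo]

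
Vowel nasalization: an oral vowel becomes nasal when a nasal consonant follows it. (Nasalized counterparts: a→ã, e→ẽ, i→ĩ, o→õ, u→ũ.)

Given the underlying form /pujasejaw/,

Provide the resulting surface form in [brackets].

[pujasejaw]

no segment meets the rule's conditions; no change.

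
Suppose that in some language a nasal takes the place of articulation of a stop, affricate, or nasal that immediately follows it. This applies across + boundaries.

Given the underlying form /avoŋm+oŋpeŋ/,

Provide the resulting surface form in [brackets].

/ŋ/ before /m/ (labial) → [m]
/ŋ/ before /p/ (labial) → [m]

[avomm+ompeŋ]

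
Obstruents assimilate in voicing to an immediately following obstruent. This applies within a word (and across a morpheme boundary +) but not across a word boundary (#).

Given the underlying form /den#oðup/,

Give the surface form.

[den#oðup]

no segment meets the rule's conditions; no change.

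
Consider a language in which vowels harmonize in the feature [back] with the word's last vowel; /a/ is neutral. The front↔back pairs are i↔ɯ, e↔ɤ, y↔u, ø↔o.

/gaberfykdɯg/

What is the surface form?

[gabɤrfukdɯg]

/e/ harmonizes with /ɯ/ ([+back]) → [ɤ]
/y/ harmonizes with /ɯ/ ([+back]) → [u]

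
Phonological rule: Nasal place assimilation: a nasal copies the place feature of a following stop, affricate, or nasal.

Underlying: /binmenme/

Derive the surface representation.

[bimmemme]

/n/ before /m/ (labial) → [m]
/n/ before /m/ (labial) → [m]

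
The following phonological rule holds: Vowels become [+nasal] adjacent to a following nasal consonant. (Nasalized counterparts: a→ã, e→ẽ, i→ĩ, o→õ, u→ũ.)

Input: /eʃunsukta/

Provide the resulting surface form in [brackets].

/u/ before nasal /n/ → [ũ]

[eʃũnsukta]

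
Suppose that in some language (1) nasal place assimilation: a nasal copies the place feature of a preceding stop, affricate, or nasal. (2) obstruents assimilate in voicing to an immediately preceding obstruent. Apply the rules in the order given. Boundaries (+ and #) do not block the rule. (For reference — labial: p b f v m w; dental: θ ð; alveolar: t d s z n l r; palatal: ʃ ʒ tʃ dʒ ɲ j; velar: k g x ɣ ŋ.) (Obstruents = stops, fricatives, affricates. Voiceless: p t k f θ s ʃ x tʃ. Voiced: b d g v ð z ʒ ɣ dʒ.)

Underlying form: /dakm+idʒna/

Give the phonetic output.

[dakŋ+idʒɲa]

Rule 1: /m/ after /k/ (velar) → [ŋ]
Rule 1: /n/ after /dʒ/ (palatal) → [ɲ]
After rule 1: dakŋ+idʒɲa
Rule 2: no segment meets the rule's conditions; no change.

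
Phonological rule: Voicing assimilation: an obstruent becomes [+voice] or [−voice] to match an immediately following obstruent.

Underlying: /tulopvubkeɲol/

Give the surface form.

[tulobvupkeɲol]

/p/ before /v/ (voiced) → [b]
/b/ before /k/ (voiceless) → [p]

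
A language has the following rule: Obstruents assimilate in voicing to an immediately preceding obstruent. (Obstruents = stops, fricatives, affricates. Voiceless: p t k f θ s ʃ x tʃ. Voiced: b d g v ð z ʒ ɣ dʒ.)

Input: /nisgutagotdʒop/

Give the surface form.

[niskutagottʃop]

/g/ after /s/ (voiceless) → [k]
/dʒ/ after /t/ (voiceless) → [tʃ]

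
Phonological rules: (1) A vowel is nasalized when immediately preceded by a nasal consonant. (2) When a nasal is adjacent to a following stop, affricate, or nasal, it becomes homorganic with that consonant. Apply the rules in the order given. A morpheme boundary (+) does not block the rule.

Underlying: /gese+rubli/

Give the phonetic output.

[gese+rubli]

Rule 1: no segment meets the rule's conditions; no change.
After rule 1: gese+rubli
Rule 2: no segment meets the rule's conditions; no change.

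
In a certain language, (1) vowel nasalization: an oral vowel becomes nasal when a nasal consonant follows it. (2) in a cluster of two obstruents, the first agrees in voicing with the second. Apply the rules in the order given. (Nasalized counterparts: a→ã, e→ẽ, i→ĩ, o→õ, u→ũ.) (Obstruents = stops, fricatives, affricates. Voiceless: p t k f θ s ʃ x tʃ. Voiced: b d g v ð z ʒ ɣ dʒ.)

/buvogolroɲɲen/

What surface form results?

Rule 1: /o/ before nasal /ɲ/ → [õ]
Rule 1: /e/ before nasal /n/ → [ẽ]
After rule 1: buvogolrõɲɲẽn
Rule 2: no segment meets the rule's conditions; no change.

[buvogolrõɲɲẽn]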